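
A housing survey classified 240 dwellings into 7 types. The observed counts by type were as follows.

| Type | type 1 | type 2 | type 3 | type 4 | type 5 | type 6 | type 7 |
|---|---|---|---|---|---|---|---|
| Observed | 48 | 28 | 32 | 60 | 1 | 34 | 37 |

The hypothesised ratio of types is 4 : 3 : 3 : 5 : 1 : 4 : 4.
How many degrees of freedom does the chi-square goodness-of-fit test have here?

There are k = 7 categories and no parameters were estimated from the data, so df = 7 − 1 = 6.

6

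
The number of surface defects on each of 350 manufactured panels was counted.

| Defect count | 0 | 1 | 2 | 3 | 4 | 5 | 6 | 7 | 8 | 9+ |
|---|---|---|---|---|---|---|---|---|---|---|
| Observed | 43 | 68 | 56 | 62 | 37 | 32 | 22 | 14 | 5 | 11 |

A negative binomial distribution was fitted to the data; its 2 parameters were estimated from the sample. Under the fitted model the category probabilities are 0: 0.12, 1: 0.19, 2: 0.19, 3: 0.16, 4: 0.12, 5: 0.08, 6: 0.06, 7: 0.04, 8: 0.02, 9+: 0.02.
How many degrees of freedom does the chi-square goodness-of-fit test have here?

7

There are k = 10 categories and 2 parameters estimated from the data, so df = 10 − 1 − 2 = 7.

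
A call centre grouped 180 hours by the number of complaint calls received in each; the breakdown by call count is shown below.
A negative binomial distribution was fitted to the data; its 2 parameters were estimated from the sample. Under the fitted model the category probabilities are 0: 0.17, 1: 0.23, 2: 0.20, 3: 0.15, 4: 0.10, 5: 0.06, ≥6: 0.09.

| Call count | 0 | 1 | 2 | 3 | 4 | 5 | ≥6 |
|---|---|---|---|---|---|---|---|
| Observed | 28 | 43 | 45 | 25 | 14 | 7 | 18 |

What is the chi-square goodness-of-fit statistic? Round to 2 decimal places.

Expected counts E_i = n·p_i: 180×0.17 = 30.6, 180×0.23 = 41.4, 180×0.20 = 36, 180×0.15 = 27, 180×0.10 = 18, 180×0.06 = 10.8, 180×0.09 = 16.2.
χ² = (28−30.6)²/30.6 + (43−41.4)²/41.4 + (45−36)²/36 + (25−27)²/27 + (14−18)²/18 + (7−10.8)²/10.8 + (18−16.2)²/16.2
   = 0.221 + 0.062 + 2.250 + 0.148 + 0.889 + 1.337 + 0.200
Sum = 5.11

5.11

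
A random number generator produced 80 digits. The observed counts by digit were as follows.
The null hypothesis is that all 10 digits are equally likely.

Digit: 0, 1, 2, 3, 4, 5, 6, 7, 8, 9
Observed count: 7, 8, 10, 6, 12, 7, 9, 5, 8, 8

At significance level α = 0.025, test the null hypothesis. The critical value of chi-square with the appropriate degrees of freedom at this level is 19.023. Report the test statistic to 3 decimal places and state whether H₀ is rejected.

Expected count for each of the 10 categories: 80/10 = 8.
χ² = (7−8)²/8 + (8−8)²/8 + (10−8)²/8 + (6−8)²/8 + (12−8)²/8 + (7−8)²/8 + (9−8)²/8 + (5−8)²/8 + (8−8)²/8 + (8−8)²/8
   = 0.1250 + 0.0000 + 0.5000 + 0.5000 + 2.0000 + 0.1250 + 0.1250 + 1.1250 + 0.0000 + 0.0000
Sum = 4.500
df = 9. Since 4.500 < 19.023, we do not reject H₀.

4.500; do not reject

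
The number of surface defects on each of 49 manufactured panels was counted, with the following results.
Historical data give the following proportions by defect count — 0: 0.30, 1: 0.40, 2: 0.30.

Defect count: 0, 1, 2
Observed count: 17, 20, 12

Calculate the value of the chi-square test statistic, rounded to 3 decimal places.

0.864

Expected counts E_i = n·p_i: 49×0.30 = 14.7, 49×0.40 = 19.6, 49×0.30 = 14.7.
cat         O        E   (O−E)²/E
0          17     14.7     0.3599
1          20     19.6     0.0082
2          12     14.7     0.4959
Sum = 0.864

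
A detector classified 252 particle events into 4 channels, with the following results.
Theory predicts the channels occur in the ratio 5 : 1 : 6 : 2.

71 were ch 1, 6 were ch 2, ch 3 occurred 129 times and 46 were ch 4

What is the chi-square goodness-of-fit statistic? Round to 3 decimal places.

Ratio total = 14. Expected counts: 252×5/14 = 90, 252×1/14 = 18, 252×6/14 = 108, 252×2/14 = 36.
cat         O        E   (O−E)²/E
ch 1       71       90     4.0111
ch 2        6       18     8.0000
ch 3      129      108     4.0833
ch 4       46       36     2.7778
Sum = 18.872

18.872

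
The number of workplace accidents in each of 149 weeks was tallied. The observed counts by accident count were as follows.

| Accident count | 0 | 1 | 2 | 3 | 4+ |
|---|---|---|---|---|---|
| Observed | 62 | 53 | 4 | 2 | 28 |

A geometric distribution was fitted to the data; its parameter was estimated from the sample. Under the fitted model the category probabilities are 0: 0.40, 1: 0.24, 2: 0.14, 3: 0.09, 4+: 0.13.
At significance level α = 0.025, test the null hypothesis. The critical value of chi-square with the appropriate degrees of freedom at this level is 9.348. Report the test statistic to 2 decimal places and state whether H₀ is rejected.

Expected counts E_i = n·p_i: 149×0.40 = 59.6, 149×0.24 = 35.76, 149×0.14 = 20.86, 149×0.09 = 13.41, 149×0.13 = 19.37.
cat         O        E   (O−E)²/E
0          62     59.6      0.097
1          53    35.76      8.311
2           4    20.86     13.627
3           2    13.41      9.708
4+         28    19.37      3.845
Sum = 35.59
df = 3. Since 35.59 > 9.348, we reject H₀.

35.59; reject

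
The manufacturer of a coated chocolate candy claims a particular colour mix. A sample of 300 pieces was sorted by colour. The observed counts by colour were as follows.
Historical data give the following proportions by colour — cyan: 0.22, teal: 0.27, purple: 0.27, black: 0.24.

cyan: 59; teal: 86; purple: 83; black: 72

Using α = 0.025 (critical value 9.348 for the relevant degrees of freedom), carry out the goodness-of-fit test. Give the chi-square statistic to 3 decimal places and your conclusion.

1.100; do not reject

Expected counts E_i = n·p_i: 300×0.22 = 66, 300×0.27 = 81, 300×0.27 = 81, 300×0.24 = 72.
cat         O        E   (O−E)²/E
cyan       59       66     0.7424
teal       86       81     0.3086
purple     83       81     0.0494
black      72       72     0.0000
Sum = 1.100
df = 3. Since 1.100 < 9.348, we do not reject H₀.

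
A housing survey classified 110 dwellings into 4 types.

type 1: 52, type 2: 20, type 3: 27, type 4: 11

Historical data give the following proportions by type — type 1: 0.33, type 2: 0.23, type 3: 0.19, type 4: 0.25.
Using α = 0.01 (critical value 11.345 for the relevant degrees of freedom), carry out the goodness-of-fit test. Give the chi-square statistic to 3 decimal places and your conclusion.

Expected counts E_i = n·p_i: 110×0.33 = 36.3, 110×0.23 = 25.3, 110×0.19 = 20.9, 110×0.25 = 27.5.
cat         O        E   (O−E)²/E
type 1     52     36.3     6.7904
type 2     20     25.3     1.1103
type 3     27     20.9     1.7804
type 4     11     27.5     9.9000
Sum = 19.581
df = 3. Since 19.581 > 11.345, we reject H₀.

19.581; reject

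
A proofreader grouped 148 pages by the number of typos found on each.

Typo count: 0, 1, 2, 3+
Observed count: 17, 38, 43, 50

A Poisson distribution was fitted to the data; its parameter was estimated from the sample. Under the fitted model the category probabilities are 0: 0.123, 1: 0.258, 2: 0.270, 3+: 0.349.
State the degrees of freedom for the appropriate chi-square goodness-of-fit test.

There are k = 4 categories and 1 parameter estimated from the data, so df = 4 − 1 − 1 = 2.

2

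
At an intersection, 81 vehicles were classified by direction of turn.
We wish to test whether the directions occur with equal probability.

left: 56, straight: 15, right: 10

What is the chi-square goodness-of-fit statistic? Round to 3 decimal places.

Expected count for each of the 3 categories: 81/3 = 27.
left: (56 − 27)²/27 = 841/27 = 31.1481
straight: (15 − 27)²/27 = 144/27 = 5.3333
right: (10 − 27)²/27 = 289/27 = 10.7037
Sum = 47.185

47.185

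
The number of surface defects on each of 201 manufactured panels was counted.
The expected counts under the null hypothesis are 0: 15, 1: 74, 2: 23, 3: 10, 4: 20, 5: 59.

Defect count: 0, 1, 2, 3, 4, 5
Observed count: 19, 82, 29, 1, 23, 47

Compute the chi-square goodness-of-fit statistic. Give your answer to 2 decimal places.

14.49

cat         O        E   (O−E)²/E
0          19       15      1.067
1          82       74      0.865
2          29       23      1.565
3           1       10      8.100
4          23       20      0.450
5          47       59      2.441
Sum = 14.49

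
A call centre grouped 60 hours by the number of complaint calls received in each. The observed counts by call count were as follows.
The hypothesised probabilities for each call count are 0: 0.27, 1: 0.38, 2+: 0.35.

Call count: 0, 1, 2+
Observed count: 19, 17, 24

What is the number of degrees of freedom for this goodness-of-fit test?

2

There are k = 3 categories and no parameters were estimated from the data, so df = 3 − 1 = 2.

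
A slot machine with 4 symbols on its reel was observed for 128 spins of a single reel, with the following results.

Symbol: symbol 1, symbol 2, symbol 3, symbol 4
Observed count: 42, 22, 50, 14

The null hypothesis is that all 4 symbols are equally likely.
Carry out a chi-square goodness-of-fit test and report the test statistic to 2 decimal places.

Expected count for each of the 4 categories: 128/4 = 32.
χ² = (42−32)²/32 + (22−32)²/32 + (50−32)²/32 + (14−32)²/32
   = 3.125 + 3.125 + 10.125 + 10.125
Sum = 26.50

26.50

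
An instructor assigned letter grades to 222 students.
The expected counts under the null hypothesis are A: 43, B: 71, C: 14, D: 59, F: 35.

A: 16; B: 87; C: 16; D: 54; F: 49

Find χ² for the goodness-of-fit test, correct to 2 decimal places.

χ² = (16−43)²/43 + (87−71)²/71 + (16−14)²/14 + (54−59)²/59 + (49−35)²/35
   = 16.953 + 3.606 + 0.286 + 0.424 + 5.600
Sum = 26.87

26.87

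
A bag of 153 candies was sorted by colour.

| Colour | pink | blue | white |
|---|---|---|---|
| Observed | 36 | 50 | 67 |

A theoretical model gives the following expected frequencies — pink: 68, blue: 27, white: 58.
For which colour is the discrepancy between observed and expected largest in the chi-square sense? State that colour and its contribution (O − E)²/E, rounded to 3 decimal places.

pink: (36 − 68)²/68 = 1024/68 = 15.0588
blue: (50 − 27)²/27 = 529/27 = 19.5926
white: (67 − 58)²/58 = 81/58 = 1.3966
The largest term is for blue: 19.593.

blue, 19.593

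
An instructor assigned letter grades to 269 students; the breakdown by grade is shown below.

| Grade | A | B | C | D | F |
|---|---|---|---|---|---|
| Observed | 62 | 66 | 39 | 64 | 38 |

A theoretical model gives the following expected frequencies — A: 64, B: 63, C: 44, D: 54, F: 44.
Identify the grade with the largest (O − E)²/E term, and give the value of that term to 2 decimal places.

χ² = (62−64)²/64 + (66−63)²/63 + (39−44)²/44 + (64−54)²/54 + (38−44)²/44
   = 0.063 + 0.143 + 0.568 + 1.852 + 0.818
The largest term is for D: 1.85.

D, 1.85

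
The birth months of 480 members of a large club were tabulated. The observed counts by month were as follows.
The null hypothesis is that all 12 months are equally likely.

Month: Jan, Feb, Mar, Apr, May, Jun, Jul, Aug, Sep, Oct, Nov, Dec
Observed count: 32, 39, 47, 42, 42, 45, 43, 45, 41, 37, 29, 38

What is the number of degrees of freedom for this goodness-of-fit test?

There are k = 12 categories and no parameters were estimated from the data, so df = 12 − 1 = 11.

11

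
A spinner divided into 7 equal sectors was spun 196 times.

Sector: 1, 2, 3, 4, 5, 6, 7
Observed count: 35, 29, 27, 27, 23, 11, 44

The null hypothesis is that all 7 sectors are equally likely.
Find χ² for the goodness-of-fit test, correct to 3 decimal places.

22.214

Expected count for each of the 7 categories: 196/7 = 28.
χ² = (35−28)²/28 + (29−28)²/28 + (27−28)²/28 + (27−28)²/28 + (23−28)²/28 + (11−28)²/28 + (44−28)²/28
   = 1.7500 + 0.0357 + 0.0357 + 0.0357 + 0.8929 + 10.3214 + 9.1429
Sum = 22.214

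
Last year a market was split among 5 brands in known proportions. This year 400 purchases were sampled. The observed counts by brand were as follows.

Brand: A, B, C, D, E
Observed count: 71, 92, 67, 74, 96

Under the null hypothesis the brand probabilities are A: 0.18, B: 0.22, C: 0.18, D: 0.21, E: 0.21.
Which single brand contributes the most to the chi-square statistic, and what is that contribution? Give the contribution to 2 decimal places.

Expected counts E_i = n·p_i: 400×0.18 = 72, 400×0.22 = 88, 400×0.18 = 72, 400×0.21 = 84, 400×0.21 = 84.
cat         O        E   (O−E)²/E
A          71       72      0.014
B          92       88      0.182
C          67       72      0.347
D          74       84      1.190
E          96       84      1.714
The largest term is for E: 1.71.

E, 1.71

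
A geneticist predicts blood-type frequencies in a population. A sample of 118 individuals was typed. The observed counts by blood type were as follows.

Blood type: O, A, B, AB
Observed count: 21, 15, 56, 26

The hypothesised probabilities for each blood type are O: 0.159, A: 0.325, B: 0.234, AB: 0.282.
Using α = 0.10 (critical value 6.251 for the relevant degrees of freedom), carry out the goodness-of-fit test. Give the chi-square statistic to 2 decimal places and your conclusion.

Expected counts E_i = n·p_i: 118×0.159 = 18.762, 118×0.325 = 38.35, 118×0.234 = 27.612, 118×0.282 = 33.276.
O: (21 − 18.762)²/18.762 = 5.008644/18.762 = 0.267
A: (15 − 38.35)²/38.35 = 545.2225/38.35 = 14.217
B: (56 − 27.612)²/27.612 = 805.878544/27.612 = 29.186
AB: (26 − 33.276)²/33.276 = 52.940176/33.276 = 1.591
Sum = 45.26
df = 3. Since 45.26 > 6.251, we reject H₀.

45.26; reject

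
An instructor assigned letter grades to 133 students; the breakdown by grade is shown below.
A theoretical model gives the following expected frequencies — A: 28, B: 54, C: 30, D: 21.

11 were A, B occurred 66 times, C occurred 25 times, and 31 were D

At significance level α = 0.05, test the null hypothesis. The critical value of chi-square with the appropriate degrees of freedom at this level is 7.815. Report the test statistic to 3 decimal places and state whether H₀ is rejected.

18.583; reject

cat         O        E   (O−E)²/E
A          11       28    10.3214
B          66       54     2.6667
C          25       30     0.8333
D          31       21     4.7619
Sum = 18.583
df = 3. Since 18.583 > 7.815, we reject H₀.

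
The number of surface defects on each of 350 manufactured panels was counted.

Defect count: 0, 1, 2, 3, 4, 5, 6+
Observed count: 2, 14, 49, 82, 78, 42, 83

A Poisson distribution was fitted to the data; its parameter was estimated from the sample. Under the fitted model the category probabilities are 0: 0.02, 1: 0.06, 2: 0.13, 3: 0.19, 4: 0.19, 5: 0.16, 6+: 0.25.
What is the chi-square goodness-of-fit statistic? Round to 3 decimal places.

15.507

Expected counts E_i = n·p_i: 350×0.02 = 7, 350×0.06 = 21, 350×0.13 = 45.5, 350×0.19 = 66.5, 350×0.19 = 66.5, 350×0.16 = 56, 350×0.25 = 87.5.
cat         O        E   (O−E)²/E
0           2        7     3.5714
1          14       21     2.3333
2          49     45.5     0.2692
3          82     66.5     3.6128
4          78     66.5     1.9887
5          42       56     3.5000
6+         83     87.5     0.2314
Sum = 15.507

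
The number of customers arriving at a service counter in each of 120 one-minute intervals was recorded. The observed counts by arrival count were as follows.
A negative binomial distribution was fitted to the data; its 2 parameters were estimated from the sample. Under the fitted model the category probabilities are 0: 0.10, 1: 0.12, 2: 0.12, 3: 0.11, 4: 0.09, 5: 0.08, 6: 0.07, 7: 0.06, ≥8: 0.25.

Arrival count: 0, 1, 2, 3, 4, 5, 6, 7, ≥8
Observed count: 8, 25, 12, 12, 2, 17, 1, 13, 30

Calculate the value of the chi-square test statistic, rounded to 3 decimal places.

33.711

Expected counts E_i = n·p_i: 120×0.10 = 12, 120×0.12 = 14.4, 120×0.12 = 14.4, 120×0.11 = 13.2, 120×0.09 = 10.8, 120×0.08 = 9.6, 120×0.07 = 8.4, 120×0.06 = 7.2, 120×0.25 = 30.
χ² = (8−12)²/12 + (25−14.4)²/14.4 + (12−14.4)²/14.4 + (12−13.2)²/13.2 + (2−10.8)²/10.8 + (17−9.6)²/9.6 + (1−8.4)²/8.4 + (13−7.2)²/7.2 + (30−30)²/30
   = 1.3333 + 7.8028 + 0.4000 + 0.1091 + 7.1704 + 5.7042 + 6.5190 + 4.6722 + 0.0000
Sum = 33.711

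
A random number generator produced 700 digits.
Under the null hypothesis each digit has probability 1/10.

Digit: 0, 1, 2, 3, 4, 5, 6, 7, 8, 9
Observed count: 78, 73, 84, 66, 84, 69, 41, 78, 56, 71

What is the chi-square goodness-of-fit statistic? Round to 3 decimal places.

Under H₀ each category has probability 1/10, so each expected count is 700/10 = 70.
cat         O        E   (O−E)²/E
0          78       70     0.9143
1          73       70     0.1286
2          84       70     2.8000
3          66       70     0.2286
4          84       70     2.8000
5          69       70     0.0143
6          41       70    12.0143
7          78       70     0.9143
8          56       70     2.8000
9          71       70     0.0143
Sum = 22.629

22.629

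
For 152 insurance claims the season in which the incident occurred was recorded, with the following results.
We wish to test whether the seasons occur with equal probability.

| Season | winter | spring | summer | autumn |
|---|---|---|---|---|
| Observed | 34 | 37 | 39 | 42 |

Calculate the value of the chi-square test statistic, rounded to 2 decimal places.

Expected count for each of the 4 categories: 152/4 = 38.
winter: (34 − 38)²/38 = 16/38 = 0.421
spring: (37 − 38)²/38 = 1/38 = 0.026
summer: (39 − 38)²/38 = 1/38 = 0.026
autumn: (42 − 38)²/38 = 16/38 = 0.421
Sum = 0.89

0.89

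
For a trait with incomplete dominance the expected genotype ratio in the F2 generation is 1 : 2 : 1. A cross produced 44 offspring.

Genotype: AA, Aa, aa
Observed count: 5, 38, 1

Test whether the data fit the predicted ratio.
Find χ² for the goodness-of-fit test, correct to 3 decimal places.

24.000

Ratio total = 4. Expected counts: 44×1/4 = 11, 44×2/4 = 22, 44×1/4 = 11.
AA: (5 − 11)²/11 = 36/11 = 3.2727
Aa: (38 − 22)²/22 = 256/22 = 11.6364
aa: (1 − 11)²/11 = 100/11 = 9.0909
Sum = 24.000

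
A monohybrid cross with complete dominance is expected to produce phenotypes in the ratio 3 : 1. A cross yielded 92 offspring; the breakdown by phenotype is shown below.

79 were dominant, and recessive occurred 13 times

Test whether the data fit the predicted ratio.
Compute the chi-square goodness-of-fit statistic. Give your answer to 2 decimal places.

Ratio total = 4. Expected counts: 92×3/4 = 69, 92×1/4 = 23.
χ² = (79−69)²/69 + (13−23)²/23
   = 1.449 + 4.348
Sum = 5.80

5.80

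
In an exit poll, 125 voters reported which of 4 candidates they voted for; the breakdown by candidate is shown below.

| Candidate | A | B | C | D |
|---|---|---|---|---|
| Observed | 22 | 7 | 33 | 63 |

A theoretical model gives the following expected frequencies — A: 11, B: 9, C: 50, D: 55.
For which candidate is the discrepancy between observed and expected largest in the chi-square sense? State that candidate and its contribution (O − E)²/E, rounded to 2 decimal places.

A, 11.00

A: (22 − 11)²/11 = 121/11 = 11.000
B: (7 − 9)²/9 = 4/9 = 0.444
C: (33 − 50)²/50 = 289/50 = 5.780
D: (63 − 55)²/55 = 64/55 = 1.164
The largest term is for A: 11.00.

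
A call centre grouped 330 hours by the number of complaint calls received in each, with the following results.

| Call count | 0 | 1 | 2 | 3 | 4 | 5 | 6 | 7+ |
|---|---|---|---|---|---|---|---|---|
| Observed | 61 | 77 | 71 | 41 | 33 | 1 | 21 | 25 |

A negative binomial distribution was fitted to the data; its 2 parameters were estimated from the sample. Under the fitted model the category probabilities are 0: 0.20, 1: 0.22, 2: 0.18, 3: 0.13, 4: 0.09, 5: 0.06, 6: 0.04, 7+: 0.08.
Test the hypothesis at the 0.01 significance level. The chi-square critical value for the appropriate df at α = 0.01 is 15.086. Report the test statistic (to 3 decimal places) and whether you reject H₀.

Expected counts E_i = n·p_i: 330×0.20 = 66, 330×0.22 = 72.6, 330×0.18 = 59.4, 330×0.13 = 42.9, 330×0.09 = 29.7, 330×0.06 = 19.8, 330×0.04 = 13.2, 330×0.08 = 26.4.
cat         O        E   (O−E)²/E
0          61       66     0.3788
1          77     72.6     0.2667
2          71     59.4     2.2653
3          41     42.9     0.0841
4          33     29.7     0.3667
5           1     19.8    17.8505
6          21     13.2     4.6091
7+         25     26.4     0.0742
Sum = 25.895
df = 5. Since 25.895 > 15.086, we reject H₀.

25.895; reject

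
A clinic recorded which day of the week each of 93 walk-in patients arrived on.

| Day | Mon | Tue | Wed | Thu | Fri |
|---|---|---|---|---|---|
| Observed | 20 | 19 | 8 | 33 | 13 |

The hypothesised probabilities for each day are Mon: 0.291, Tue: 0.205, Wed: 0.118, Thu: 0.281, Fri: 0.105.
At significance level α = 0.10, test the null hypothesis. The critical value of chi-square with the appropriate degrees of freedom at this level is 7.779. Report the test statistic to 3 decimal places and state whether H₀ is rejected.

Expected counts E_i = n·p_i: 93×0.291 = 27.063, 93×0.205 = 19.065, 93×0.118 = 10.974, 93×0.281 = 26.133, 93×0.105 = 9.765.
Mon: (20 − 27.063)²/27.063 = 49.885969/27.063 = 1.8433
Tue: (19 − 19.065)²/19.065 = 0.004225/19.065 = 0.0002
Wed: (8 − 10.974)²/10.974 = 8.844676/10.974 = 0.8060
Thu: (33 − 26.133)²/26.133 = 47.155689/26.133 = 1.8044
Fri: (13 − 9.765)²/9.765 = 10.465225/9.765 = 1.0717
Sum = 5.526
df = 4. Since 5.526 < 7.779, we do not reject H₀.

5.526; do not reject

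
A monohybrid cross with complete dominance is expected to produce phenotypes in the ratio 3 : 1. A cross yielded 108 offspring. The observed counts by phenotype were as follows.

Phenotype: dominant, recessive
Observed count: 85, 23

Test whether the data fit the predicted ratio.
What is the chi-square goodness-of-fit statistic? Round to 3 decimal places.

Ratio total = 4. Expected counts: 108×3/4 = 81, 108×1/4 = 27.
χ² = (85−81)²/81 + (23−27)²/27
   = 0.1975 + 0.5926
Sum = 0.790

0.790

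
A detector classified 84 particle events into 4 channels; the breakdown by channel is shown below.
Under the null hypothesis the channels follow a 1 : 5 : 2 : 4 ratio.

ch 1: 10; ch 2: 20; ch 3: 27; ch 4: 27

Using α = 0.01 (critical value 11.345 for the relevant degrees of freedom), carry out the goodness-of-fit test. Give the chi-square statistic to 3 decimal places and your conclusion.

19.821; reject

Ratio total = 12. Expected counts: 84×1/12 = 7, 84×5/12 = 35, 84×2/12 = 14, 84×4/12 = 28.
cat         O        E   (O−E)²/E
ch 1       10        7     1.2857
ch 2       20       35     6.4286
ch 3       27       14    12.0714
ch 4       27       28     0.0357
Sum = 19.821
df = 3. Since 19.821 > 11.345, we reject H₀.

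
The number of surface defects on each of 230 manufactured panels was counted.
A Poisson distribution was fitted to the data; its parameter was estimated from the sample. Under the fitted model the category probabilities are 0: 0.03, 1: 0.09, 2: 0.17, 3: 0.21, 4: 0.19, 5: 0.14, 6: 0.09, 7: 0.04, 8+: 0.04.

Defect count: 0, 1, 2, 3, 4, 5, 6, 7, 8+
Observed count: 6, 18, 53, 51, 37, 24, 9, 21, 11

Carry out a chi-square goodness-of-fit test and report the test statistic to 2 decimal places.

Expected counts E_i = n·p_i: 230×0.03 = 6.9, 230×0.09 = 20.7, 230×0.17 = 39.1, 230×0.21 = 48.3, 230×0.19 = 43.7, 230×0.14 = 32.2, 230×0.09 = 20.7, 230×0.04 = 9.2, 230×0.04 = 9.2.
0: (6 − 6.9)²/6.9 = 0.81/6.9 = 0.117
1: (18 − 20.7)²/20.7 = 7.29/20.7 = 0.352
2: (53 − 39.1)²/39.1 = 193.21/39.1 = 4.941
3: (51 − 48.3)²/48.3 = 7.29/48.3 = 0.151
4: (37 − 43.7)²/43.7 = 44.89/43.7 = 1.027
5: (24 − 32.2)²/32.2 = 67.24/32.2 = 2.088
6: (9 − 20.7)²/20.7 = 136.89/20.7 = 6.613
7: (21 − 9.2)²/9.2 = 139.24/9.2 = 15.135
8+: (11 − 9.2)²/9.2 = 3.24/9.2 = 0.352
Sum = 30.78

30.78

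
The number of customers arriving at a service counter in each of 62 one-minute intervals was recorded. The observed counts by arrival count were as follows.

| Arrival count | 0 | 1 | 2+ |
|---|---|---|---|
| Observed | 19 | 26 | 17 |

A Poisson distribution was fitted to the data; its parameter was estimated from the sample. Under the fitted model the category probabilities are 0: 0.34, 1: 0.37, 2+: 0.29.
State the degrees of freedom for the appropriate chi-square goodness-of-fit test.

There are k = 3 categories and 1 parameter estimated from the data, so df = 3 − 1 − 1 = 1.

1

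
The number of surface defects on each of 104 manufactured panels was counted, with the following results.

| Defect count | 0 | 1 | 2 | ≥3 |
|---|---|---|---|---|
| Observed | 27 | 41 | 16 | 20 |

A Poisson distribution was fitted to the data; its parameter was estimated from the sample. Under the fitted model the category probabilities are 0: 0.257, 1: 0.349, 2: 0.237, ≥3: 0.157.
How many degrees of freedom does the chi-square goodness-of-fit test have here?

2

There are k = 4 categories and 1 parameter estimated from the data, so df = 4 − 1 − 1 = 2.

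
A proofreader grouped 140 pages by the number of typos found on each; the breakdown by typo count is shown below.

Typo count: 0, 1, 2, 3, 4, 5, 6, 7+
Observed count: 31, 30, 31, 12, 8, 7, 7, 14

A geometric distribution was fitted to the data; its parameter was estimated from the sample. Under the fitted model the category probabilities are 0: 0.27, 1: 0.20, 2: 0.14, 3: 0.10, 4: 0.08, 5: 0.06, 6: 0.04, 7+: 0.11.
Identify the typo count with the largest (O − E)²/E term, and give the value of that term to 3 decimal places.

2, 6.631

Expected counts E_i = n·p_i: 140×0.27 = 37.8, 140×0.20 = 28, 140×0.14 = 19.6, 140×0.10 = 14, 140×0.08 = 11.2, 140×0.06 = 8.4, 140×0.04 = 5.6, 140×0.11 = 15.4.
cat         O        E   (O−E)²/E
0          31     37.8     1.2233
1          30       28     0.1429
2          31     19.6     6.6306
3          12       14     0.2857
4           8     11.2     0.9143
5           7      8.4     0.2333
6           7      5.6     0.3500
7+         14     15.4     0.1273
The largest term is for 2: 6.631.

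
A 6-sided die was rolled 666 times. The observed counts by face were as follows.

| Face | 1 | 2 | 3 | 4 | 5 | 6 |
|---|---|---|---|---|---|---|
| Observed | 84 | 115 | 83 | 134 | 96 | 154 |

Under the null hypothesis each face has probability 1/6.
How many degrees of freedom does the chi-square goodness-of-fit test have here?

There are k = 6 categories and no parameters were estimated from the data, so df = 6 − 1 = 5.

5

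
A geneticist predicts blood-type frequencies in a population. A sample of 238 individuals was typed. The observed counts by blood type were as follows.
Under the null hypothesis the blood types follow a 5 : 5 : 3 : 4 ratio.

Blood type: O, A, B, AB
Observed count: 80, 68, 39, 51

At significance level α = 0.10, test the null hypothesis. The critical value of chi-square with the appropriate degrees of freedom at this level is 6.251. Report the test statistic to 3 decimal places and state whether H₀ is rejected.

Ratio total = 17. Expected counts: 238×5/17 = 70, 238×5/17 = 70, 238×3/17 = 42, 238×4/17 = 56.
χ² = (80−70)²/70 + (68−70)²/70 + (39−42)²/42 + (51−56)²/56
   = 1.4286 + 0.0571 + 0.2143 + 0.4464
Sum = 2.146
df = 3. Since 2.146 < 6.251, we do not reject H₀.

2.146; do not reject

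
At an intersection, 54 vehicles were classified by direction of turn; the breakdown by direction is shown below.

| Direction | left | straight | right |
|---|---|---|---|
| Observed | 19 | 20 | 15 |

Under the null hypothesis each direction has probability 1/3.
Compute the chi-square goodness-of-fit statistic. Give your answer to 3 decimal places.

Under H₀ each category has probability 1/3, so each expected count is 54/3 = 18.
left: (19 − 18)²/18 = 1/18 = 0.0556
straight: (20 − 18)²/18 = 4/18 = 0.2222
right: (15 − 18)²/18 = 9/18 = 0.5000
Sum = 0.778

0.778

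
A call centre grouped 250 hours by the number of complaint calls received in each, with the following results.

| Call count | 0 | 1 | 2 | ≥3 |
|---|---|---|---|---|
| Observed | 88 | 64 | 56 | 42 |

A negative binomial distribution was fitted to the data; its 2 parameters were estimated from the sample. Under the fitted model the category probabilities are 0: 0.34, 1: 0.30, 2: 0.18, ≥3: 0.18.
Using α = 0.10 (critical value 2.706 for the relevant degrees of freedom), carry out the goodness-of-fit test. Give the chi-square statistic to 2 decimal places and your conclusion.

Expected counts E_i = n·p_i: 250×0.34 = 85, 250×0.30 = 75, 250×0.18 = 45, 250×0.18 = 45.
χ² = (88−85)²/85 + (64−75)²/75 + (56−45)²/45 + (42−45)²/45
   = 0.106 + 1.613 + 2.689 + 0.200
Sum = 4.61
df = 1. Since 4.61 > 2.706, we reject H₀.

4.61; reject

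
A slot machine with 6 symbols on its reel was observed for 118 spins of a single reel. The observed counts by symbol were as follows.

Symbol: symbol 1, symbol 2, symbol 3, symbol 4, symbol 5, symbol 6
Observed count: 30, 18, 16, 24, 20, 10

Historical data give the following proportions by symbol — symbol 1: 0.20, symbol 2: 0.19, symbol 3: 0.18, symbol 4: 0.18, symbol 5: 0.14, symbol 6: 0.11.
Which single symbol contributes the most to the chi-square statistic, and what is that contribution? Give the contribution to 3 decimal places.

Expected counts E_i = n·p_i: 118×0.20 = 23.6, 118×0.19 = 22.42, 118×0.18 = 21.24, 118×0.18 = 21.24, 118×0.14 = 16.52, 118×0.11 = 12.98.
cat           O        E   (O−E)²/E
symbol 1     30     23.6     1.7356
symbol 2     18    22.42     0.8714
symbol 3     16    21.24     1.2927
symbol 4     24    21.24     0.3586
symbol 5     20    16.52     0.7331
symbol 6     10    12.98     0.6842
The largest term is for symbol 1: 1.736.

symbol 1, 1.736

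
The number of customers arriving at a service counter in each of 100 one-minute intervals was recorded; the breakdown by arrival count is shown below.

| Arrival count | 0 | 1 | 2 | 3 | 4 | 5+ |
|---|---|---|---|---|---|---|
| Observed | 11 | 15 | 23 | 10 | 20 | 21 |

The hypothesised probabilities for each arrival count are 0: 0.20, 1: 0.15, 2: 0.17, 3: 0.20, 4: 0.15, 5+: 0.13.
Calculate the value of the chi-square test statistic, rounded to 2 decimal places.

17.76

Expected counts E_i = n·p_i: 100×0.20 = 20, 100×0.15 = 15, 100×0.17 = 17, 100×0.20 = 20, 100×0.15 = 15, 100×0.13 = 13.
cat         O        E   (O−E)²/E
0          11       20      4.050
1          15       15      0.000
2          23       17      2.118
3          10       20      5.000
4          20       15      1.667
5+         21       13      4.923
Sum = 17.76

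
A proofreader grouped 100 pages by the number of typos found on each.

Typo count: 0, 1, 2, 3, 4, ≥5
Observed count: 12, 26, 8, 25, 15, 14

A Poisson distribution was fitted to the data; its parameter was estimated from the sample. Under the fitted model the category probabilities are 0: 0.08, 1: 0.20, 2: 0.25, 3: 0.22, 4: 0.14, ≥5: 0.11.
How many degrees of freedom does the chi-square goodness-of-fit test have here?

There are k = 6 categories and 1 parameter estimated from the data, so df = 6 − 1 − 1 = 4.

4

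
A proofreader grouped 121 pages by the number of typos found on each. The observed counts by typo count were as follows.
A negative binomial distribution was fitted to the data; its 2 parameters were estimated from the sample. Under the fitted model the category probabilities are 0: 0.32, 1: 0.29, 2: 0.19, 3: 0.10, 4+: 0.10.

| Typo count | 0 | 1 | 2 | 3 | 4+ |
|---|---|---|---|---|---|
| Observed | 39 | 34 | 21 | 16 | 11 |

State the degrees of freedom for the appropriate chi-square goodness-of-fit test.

There are k = 5 categories and 2 parameters estimated from the data, so df = 5 − 1 − 2 = 2.

2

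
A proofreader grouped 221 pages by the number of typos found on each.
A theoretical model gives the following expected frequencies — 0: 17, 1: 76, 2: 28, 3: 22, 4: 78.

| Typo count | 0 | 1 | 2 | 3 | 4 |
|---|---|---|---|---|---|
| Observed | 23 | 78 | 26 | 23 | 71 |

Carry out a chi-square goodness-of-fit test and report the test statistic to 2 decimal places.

χ² = (23−17)²/17 + (78−76)²/76 + (26−28)²/28 + (23−22)²/22 + (71−78)²/78
   = 2.118 + 0.053 + 0.143 + 0.045 + 0.628
Sum = 2.99

2.99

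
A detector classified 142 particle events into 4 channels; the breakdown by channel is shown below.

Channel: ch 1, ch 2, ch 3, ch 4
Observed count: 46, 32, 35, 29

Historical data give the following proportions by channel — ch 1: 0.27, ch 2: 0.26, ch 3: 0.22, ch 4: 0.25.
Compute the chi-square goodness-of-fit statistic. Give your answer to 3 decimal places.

3.829

Expected counts E_i = n·p_i: 142×0.27 = 38.34, 142×0.26 = 36.92, 142×0.22 = 31.24, 142×0.25 = 35.5.
ch 1: (46 − 38.34)²/38.34 = 58.6756/38.34 = 1.5304
ch 2: (32 − 36.92)²/36.92 = 24.2064/36.92 = 0.6556
ch 3: (35 − 31.24)²/31.24 = 14.1376/31.24 = 0.4525
ch 4: (29 − 35.5)²/35.5 = 42.25/35.5 = 1.1901
Sum = 3.829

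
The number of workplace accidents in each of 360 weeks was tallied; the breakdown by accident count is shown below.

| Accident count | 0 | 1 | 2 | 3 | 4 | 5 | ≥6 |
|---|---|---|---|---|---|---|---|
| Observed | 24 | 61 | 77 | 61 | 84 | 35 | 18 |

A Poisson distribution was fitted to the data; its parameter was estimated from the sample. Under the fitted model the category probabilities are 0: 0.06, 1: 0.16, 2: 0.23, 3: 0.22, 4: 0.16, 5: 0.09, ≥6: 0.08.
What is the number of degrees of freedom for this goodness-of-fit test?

There are k = 7 categories and 1 parameter estimated from the data, so df = 7 − 1 − 1 = 5.

5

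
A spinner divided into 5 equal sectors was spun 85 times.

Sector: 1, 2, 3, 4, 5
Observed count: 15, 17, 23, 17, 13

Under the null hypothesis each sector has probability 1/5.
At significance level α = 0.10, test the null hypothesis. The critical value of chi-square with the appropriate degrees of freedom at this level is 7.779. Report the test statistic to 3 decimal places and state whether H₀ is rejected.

Under H₀ each category has probability 1/5, so each expected count is 85/5 = 17.
cat         O        E   (O−E)²/E
1          15       17     0.2353
2          17       17     0.0000
3          23       17     2.1176
4          17       17     0.0000
5          13       17     0.9412
Sum = 3.294
df = 4. Since 3.294 < 7.779, we do not reject H₀.

3.294; do not reject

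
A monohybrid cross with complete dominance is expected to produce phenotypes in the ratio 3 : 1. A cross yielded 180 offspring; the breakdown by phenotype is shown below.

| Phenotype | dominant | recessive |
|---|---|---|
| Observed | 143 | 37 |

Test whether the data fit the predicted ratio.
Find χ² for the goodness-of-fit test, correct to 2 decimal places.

1.90

Ratio total = 4. Expected counts: 180×3/4 = 135, 180×1/4 = 45.
dominant: (143 − 135)²/135 = 64/135 = 0.474
recessive: (37 − 45)²/45 = 64/45 = 1.422
Sum = 1.90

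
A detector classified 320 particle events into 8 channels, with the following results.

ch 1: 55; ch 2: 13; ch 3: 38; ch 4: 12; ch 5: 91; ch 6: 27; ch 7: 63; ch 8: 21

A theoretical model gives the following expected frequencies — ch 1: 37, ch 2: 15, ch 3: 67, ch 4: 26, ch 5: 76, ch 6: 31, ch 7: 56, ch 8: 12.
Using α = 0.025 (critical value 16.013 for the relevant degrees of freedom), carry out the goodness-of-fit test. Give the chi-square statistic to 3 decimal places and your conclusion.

χ² = (55−37)²/37 + (13−15)²/15 + (38−67)²/67 + (12−26)²/26 + (91−76)²/76 + (27−31)²/31 + (63−56)²/56 + (21−12)²/12
   = 8.7568 + 0.2667 + 12.5522 + 7.5385 + 2.9605 + 0.5161 + 0.8750 + 6.7500
Sum = 40.216
df = 7. Since 40.216 > 16.013, we reject H₀.

40.216; reject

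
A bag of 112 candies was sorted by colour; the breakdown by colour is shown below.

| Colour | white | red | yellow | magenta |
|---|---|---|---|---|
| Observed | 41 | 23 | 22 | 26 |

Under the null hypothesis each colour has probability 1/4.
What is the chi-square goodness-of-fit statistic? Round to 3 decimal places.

Expected count for each of the 4 categories: 112/4 = 28.
white: (41 − 28)²/28 = 169/28 = 6.0357
red: (23 − 28)²/28 = 25/28 = 0.8929
yellow: (22 − 28)²/28 = 36/28 = 1.2857
magenta: (26 − 28)²/28 = 4/28 = 0.1429
Sum = 8.357

8.357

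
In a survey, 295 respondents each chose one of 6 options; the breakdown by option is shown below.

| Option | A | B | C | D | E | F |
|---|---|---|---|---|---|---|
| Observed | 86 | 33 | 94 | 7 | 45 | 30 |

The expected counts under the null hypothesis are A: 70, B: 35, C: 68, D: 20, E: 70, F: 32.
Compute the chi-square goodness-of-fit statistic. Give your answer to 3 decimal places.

cat         O        E   (O−E)²/E
A          86       70     3.6571
B          33       35     0.1143
C          94       68     9.9412
D           7       20     8.4500
E          45       70     8.9286
F          30       32     0.1250
Sum = 31.216

31.216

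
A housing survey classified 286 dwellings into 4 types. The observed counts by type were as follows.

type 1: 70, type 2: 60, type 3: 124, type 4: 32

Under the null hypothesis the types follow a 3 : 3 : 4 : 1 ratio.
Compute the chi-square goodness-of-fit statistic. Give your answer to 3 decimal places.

Ratio total = 11. Expected counts: 286×3/11 = 78, 286×3/11 = 78, 286×4/11 = 104, 286×1/11 = 26.
type 1: (70 − 78)²/78 = 64/78 = 0.8205
type 2: (60 − 78)²/78 = 324/78 = 4.1538
type 3: (124 − 104)²/104 = 400/104 = 3.8462
type 4: (32 − 26)²/26 = 36/26 = 1.3846
Sum = 10.205

10.205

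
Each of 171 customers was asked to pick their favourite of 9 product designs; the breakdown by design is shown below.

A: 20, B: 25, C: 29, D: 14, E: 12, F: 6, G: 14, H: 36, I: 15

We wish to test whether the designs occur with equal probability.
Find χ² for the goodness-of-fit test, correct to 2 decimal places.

Under H₀ each category has probability 1/9, so each expected count is 171/9 = 19.
A: (20 − 19)²/19 = 1/19 = 0.053
B: (25 − 19)²/19 = 36/19 = 1.895
C: (29 − 19)²/19 = 100/19 = 5.263
D: (14 − 19)²/19 = 25/19 = 1.316
E: (12 − 19)²/19 = 49/19 = 2.579
F: (6 − 19)²/19 = 169/19 = 8.895
G: (14 − 19)²/19 = 25/19 = 1.316
H: (36 − 19)²/19 = 289/19 = 15.211
I: (15 − 19)²/19 = 16/19 = 0.842
Sum = 37.37

37.37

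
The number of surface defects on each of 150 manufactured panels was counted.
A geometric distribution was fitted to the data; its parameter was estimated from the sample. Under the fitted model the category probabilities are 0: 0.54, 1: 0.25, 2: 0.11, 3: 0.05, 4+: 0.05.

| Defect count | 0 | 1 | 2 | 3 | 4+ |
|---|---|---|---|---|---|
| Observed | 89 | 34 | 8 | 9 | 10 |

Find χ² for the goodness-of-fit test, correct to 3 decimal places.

Expected counts E_i = n·p_i: 150×0.54 = 81, 150×0.25 = 37.5, 150×0.11 = 16.5, 150×0.05 = 7.5, 150×0.05 = 7.5.
0: (89 − 81)²/81 = 64/81 = 0.7901
1: (34 − 37.5)²/37.5 = 12.25/37.5 = 0.3267
2: (8 − 16.5)²/16.5 = 72.25/16.5 = 4.3788
3: (9 − 7.5)²/7.5 = 2.25/7.5 = 0.3000
4+: (10 − 7.5)²/7.5 = 6.25/7.5 = 0.8333
Sum = 6.629

6.629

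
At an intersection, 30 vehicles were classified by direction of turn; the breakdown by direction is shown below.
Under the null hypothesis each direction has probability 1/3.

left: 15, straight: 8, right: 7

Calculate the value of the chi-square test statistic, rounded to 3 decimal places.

3.800

Expected count for each of the 3 categories: 30/3 = 10.
left: (15 − 10)²/10 = 25/10 = 2.5000
straight: (8 − 10)²/10 = 4/10 = 0.4000
right: (7 − 10)²/10 = 9/10 = 0.9000
Sum = 3.800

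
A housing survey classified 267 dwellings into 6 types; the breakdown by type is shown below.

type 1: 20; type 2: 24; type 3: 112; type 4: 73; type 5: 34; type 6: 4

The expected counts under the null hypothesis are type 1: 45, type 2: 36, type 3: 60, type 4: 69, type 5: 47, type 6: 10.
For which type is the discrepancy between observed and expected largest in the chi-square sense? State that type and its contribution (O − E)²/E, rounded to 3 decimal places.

type 3, 45.067

χ² = (20−45)²/45 + (24−36)²/36 + (112−60)²/60 + (73−69)²/69 + (34−47)²/47 + (4−10)²/10
   = 13.8889 + 4.0000 + 45.0667 + 0.2319 + 3.5957 + 3.6000
The largest term is for type 3: 45.067.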